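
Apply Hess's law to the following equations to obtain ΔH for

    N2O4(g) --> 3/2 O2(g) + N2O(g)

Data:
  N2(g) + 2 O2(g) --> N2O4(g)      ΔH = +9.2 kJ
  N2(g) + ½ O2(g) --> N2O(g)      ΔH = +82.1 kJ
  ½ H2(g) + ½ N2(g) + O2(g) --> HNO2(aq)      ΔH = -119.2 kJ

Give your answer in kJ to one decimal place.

equation 1 reversed: -9.2 kJ
equation 2 as written: +82.1 kJ
equation 3: not needed.
Summing the manipulated equations, ΔH = (-9.2) + (+82.1) = 72.9 kJ

ΔH = 72.9 kJ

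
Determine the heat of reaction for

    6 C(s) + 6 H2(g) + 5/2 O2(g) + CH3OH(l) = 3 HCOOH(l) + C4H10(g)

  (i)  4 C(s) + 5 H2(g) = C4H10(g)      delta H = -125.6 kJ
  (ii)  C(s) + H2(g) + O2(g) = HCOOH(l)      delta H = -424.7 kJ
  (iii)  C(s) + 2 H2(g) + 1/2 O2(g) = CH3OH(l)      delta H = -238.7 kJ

(i) as written: -125.6 kJ
(ii) × 3: (3)·(-424.7) = -1274.1 kJ
(iii) reversed: +238.7 kJ
Since enthalpy is a state function, delta H = (-125.6) + (-1274.1) + (+238.7) = -1161.0 kJ

delta H = -1161.0 kJ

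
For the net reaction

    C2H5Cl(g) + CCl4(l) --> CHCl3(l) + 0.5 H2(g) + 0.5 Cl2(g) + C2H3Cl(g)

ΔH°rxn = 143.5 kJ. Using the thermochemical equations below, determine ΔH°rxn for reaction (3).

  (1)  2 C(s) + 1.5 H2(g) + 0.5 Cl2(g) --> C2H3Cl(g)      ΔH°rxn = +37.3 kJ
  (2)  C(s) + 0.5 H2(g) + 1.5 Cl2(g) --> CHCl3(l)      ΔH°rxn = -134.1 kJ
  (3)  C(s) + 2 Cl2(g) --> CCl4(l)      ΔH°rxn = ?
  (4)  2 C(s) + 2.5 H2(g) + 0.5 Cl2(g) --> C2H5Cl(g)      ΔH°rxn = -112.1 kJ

(1) as written (C2H3Cl(g) already on the product side): +37.3 kJ
(2) as written (CHCl3(l) already on the product side): -134.1 kJ
(3) reversed (CCl4(l) must end up as a reactant): contributes −x
(4) reversed (C2H5Cl(g) must end up as a reactant): +112.1 kJ
+143.5 = (+37.3) + (-134.1) + (+112.1) − x
x = (+143.5 − (+15.3)) / (-1) = -128.2 kJ

ΔH°rxn = -128.2 kJ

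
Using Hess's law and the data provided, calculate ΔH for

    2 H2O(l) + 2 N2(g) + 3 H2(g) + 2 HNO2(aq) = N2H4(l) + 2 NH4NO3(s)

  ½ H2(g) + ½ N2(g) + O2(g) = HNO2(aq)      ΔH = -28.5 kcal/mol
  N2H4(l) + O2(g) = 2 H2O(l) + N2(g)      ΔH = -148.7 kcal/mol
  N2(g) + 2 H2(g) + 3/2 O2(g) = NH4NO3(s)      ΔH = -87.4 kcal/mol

ΔH = 30.9 kcal/mol

equation 1 reversed and × 2: (-2)·(-28.5) = +57.0 kcal/mol
equation 2 reversed: +148.7 kcal/mol
equation 3 × 2: (2)·(-87.4) = -174.8 kcal/mol
Since enthalpy is a state function, ΔH = (-2)·(-28.5) + (-1)·(-148.7) + (2)·(-87.4) = 30.9 kcal/mol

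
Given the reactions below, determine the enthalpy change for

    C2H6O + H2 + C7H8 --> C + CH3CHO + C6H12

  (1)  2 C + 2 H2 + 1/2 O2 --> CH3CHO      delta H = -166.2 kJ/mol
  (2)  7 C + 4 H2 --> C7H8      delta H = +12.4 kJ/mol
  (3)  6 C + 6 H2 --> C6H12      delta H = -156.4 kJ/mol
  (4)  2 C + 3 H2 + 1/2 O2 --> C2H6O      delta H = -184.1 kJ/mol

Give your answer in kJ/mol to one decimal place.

(1) as written (CH3CHO already on the product side): -166.2 kJ/mol
(2) reversed (C7H8 must end up as a reactant): -12.4 kJ/mol
(3) as written (C6H12 already on the product side): -156.4 kJ/mol
(4) reversed (reverse to put C2H6O on the reactant side): +184.1 kJ/mol
Since enthalpy is a state function, delta H = (1)·(-166.2) + (-1)·(+12.4) + (1)·(-156.4) + (-1)·(-184.1) = -150.9 kJ/mol

delta H = -150.9 kJ/mol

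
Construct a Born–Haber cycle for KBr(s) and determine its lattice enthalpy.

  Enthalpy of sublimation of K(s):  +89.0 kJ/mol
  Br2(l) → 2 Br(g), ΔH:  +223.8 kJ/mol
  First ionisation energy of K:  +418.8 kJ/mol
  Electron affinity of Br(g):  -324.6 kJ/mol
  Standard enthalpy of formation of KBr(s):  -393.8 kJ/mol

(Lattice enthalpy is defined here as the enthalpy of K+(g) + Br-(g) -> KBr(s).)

ΔHf° = 1·ΔHsub + 1·(ΣIE) + 1/2·D(Br2) + 1·EA + U
-393.8 = 1·(+89.0) + 1·(+418.8) + 1/2·(+223.8) + 1·(-324.6) + U
U = -393.8 − (+295.1) = -688.9 kJ/mol

U = -688.9 kJ/mol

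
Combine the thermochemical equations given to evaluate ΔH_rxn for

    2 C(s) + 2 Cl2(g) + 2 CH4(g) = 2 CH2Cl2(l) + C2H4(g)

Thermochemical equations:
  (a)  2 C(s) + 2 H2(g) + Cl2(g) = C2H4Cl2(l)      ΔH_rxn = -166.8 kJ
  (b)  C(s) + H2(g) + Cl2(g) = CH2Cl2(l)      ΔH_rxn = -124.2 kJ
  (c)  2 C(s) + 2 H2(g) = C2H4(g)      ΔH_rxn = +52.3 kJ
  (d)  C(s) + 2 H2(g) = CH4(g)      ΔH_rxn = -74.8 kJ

ΔH_rxn = -46.5 kJ

(a): not needed (C2H4Cl2(l) appears nowhere else).
(b) × 2 (×2 to match 2 CH2Cl2(l) in the target): (2)·(-124.2) = -248.4 kJ
(c) as written (C2H4(g) already on the product side): +52.3 kJ
(d) reversed and × 2 (reverse to put CH4(g) on the reactant side; ×2 to match 2 CH4(g) in the target): (-2)·(-74.8) = +149.6 kJ
Combining the equations, ΔH_rxn = (-248.4) + (+52.3) + (+149.6) = -46.5 kJ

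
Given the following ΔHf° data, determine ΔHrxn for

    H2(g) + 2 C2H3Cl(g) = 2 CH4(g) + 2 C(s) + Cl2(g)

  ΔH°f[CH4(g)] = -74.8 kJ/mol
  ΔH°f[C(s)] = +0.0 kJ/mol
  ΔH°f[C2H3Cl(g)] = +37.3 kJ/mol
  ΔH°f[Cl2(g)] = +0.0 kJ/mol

Products: 2·(-74.8) + 2·(+0.0) + 1·(+0.0) = -149.6
Reactants: 1·(+0.0) + 2·(+37.3) = +74.6
ΔHrxn = (-149.6) − (+74.6) = -224.2 kJ/mol

ΔHrxn = -224.2 kJ/mol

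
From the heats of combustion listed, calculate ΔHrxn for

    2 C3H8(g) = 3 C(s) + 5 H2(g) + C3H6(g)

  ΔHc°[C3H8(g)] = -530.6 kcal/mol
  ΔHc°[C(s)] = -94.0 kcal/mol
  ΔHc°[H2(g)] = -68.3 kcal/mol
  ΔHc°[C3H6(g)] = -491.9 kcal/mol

Using ΔH = Σ nΔHc°(reactants) − Σ nΔHc°(products):
= [2·(-530.6)] − [3·(-94.0) + 5·(-68.3) + 1·(-491.9)]
= 54.2 kcal/mol

ΔHrxn = 54.2 kcal/mol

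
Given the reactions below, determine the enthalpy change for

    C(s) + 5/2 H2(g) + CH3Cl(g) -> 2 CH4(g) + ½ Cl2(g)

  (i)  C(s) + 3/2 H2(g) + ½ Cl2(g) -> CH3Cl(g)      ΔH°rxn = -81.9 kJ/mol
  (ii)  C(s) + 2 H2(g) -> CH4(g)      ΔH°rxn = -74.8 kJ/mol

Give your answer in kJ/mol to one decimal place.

(i) reversed (reverse to put CH3Cl(g) on the reactant side): +81.9 kJ/mol
(ii) × 2 (scale by 2 for the 2 CH4(g)): (2)·(-74.8) = -149.6 kJ/mol
ΔH°rxn = (+81.9) + (-149.6) = -67.7 kJ/mol

ΔH°rxn = -67.7 kJ/mol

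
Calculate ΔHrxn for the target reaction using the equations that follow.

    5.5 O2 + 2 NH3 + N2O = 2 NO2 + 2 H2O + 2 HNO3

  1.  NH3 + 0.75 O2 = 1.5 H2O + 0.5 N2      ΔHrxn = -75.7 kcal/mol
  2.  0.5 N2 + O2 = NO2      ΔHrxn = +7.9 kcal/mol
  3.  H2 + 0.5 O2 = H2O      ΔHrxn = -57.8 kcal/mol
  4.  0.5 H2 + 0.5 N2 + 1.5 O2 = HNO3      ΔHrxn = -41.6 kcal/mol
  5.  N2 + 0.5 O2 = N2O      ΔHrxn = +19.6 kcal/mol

eq. 1 × 2 (scale by 2 for the 2 NH3): (2)·(-75.7) = -151.4 kcal/mol
eq. 2 × 2 (scale by 2 for the 2 NO2): (2)·(+7.9) = +15.8 kcal/mol
eq. 3 reversed: +57.8 kcal/mol
eq. 4 × 2 (scale by 2 for the 2 HNO3): (2)·(-41.6) = -83.2 kcal/mol
eq. 5 reversed (N2O must end up as a reactant): -19.6 kcal/mol
ΔHrxn = (-151.4) + (+15.8) + (+57.8) + (-83.2) + (-19.6) = -180.6 kcal/mol

ΔHrxn = -180.6 kcal/mol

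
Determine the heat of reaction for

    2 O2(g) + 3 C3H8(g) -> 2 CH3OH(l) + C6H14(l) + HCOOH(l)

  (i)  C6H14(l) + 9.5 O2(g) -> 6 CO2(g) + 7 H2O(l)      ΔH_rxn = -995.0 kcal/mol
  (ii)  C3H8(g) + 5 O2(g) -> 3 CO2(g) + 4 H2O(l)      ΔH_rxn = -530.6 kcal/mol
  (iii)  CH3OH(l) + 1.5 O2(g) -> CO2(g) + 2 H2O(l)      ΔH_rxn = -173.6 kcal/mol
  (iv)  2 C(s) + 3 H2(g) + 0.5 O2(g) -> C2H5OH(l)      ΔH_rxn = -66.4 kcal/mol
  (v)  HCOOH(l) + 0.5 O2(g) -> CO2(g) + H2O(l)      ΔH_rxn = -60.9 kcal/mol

ΔH_rxn = -188.7 kcal/mol

(i) reversed: +995.0 kcal/mol
(ii) × 3: (3)·(-530.6) = -1591.8 kcal/mol
(iii) reversed and × 2: (-2)·(-173.6) = +347.2 kcal/mol
(iv): not needed.
(v) reversed: +60.9 kcal/mol
ΔH_rxn = (-1)·(-995.0) + (3)·(-530.6) + (-2)·(-173.6) + (-1)·(-60.9) = -188.7 kcal/mol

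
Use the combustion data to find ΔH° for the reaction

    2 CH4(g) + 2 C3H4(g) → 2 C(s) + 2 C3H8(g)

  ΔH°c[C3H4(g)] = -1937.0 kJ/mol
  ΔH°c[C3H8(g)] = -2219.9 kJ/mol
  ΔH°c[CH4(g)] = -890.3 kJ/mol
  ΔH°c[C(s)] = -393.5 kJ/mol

ΔH° = -427.8 kJ/mol

With combustion enthalpies, reactants minus products:
= [2·(-890.3) + 2·(-1937.0)] − [2·(-393.5) + 2·(-2219.9)]
= -427.8 kJ/mol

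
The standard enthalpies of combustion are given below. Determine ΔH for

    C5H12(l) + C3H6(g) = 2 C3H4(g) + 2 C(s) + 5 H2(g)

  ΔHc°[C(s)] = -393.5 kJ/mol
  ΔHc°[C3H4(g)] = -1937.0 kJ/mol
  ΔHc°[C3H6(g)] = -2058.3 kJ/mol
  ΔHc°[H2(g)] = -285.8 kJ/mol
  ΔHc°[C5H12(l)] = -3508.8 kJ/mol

Using ΔH = Σ nΔHc°(reactants) − Σ nΔHc°(products):
= [1·(-3508.8) + 1·(-2058.3)] − [2·(-1937.0) + 2·(-393.5) + 5·(-285.8)]
= 522.9 kJ/mol

ΔH = 522.9 kJ/mol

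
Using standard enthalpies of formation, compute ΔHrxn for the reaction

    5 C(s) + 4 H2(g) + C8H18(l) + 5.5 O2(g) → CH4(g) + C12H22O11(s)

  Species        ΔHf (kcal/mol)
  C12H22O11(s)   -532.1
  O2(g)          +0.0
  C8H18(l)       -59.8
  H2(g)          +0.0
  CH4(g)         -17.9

ΔH°rxn = Σ nΔHf°(products) − Σ nΔHf°(reactants).
Products: 1·(-17.9) + 1·(-532.1) = -550.0
Reactants: 5·(+0.0) + 4·(+0.0) + 1·(-59.8) + 11/2·(+0.0) = -59.8
ΔHrxn = (-550.0) − (-59.8) = -490.2 kcal/mol

ΔHrxn = -490.2 kcal/mol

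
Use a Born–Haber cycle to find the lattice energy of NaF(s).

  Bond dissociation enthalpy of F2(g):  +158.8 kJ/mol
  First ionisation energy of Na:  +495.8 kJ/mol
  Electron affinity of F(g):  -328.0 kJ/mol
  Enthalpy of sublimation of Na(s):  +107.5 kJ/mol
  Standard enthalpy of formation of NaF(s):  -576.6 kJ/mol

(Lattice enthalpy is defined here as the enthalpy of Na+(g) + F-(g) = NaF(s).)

ΔHf° = 1·ΔHsub + 1·(ΣIE) + 1/2·D(F2) + 1·EA + U
-576.6 = 1·(+107.5) + 1·(+495.8) + 1/2·(+158.8) + 1·(-328.0) + U
U = -576.6 − (+354.7) = -931.3 kJ/mol

U = -931.3 kJ/mol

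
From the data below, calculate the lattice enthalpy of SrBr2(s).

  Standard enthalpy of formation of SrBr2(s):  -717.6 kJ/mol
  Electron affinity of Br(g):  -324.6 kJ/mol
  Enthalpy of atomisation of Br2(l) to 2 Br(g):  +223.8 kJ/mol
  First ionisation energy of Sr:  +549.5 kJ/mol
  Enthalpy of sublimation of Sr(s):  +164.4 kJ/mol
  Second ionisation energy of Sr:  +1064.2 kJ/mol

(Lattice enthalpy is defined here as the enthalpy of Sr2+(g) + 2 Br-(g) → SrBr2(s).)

U = -2070.3 kJ/mol

ΔHf° = 1·ΔHsub + 1·(ΣIE) + 1·D(Br2) + 2·EA + U
-717.6 = 1·(+164.4) + 1·(+1613.7) + 1·(+223.8) + 2·(-324.6) + U
U = -717.6 − (+1352.7) = -2070.3 kJ/mol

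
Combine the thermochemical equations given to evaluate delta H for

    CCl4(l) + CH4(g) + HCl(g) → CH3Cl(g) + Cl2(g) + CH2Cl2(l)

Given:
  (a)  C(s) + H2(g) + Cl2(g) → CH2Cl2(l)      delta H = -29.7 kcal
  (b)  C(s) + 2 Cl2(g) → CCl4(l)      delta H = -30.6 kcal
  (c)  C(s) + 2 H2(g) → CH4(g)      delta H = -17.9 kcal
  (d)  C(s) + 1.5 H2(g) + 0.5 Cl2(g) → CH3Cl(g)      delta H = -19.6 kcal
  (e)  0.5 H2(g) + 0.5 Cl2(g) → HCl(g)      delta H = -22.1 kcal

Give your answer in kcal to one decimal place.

delta H = 21.3 kcal

(a) as written: -29.7 kcal
(b) reversed: +30.6 kcal
(c) reversed: +17.9 kcal
(d) as written: -19.6 kcal
(e) reversed: +22.1 kcal
Summing the manipulated equations, delta H = (-29.7) + (+30.6) + (+17.9) + (-19.6) + (+22.1) = 21.3 kcal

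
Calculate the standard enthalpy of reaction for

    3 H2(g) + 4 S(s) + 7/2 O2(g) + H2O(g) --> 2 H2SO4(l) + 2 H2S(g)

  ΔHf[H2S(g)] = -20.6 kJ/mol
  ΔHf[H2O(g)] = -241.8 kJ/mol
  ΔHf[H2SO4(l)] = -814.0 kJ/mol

Products: 2·(-814.0) + 2·(-20.6) = -1669.2
Reactants: 3·(+0.0) + 4·(+0.0) + 7/2·(+0.0) + 1·(-241.8) = -241.8
ΔH°rxn = (-1669.2) − (-241.8) = -1427.4 kJ/mol

ΔH°rxn = -1427.4 kJ/mol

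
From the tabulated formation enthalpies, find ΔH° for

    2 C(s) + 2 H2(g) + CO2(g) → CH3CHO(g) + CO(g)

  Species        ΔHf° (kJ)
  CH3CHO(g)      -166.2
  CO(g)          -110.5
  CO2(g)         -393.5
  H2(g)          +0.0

ΔH°rxn = Σ nΔHf°(products) − Σ nΔHf°(reactants).
Products: 1·(-166.2) + 1·(-110.5) = -276.7
Reactants: 2·(+0.0) + 2·(+0.0) + 1·(-393.5) = -393.5
ΔH° = (-276.7) − (-393.5) = 116.8 kJ

ΔH° = 116.8 kJ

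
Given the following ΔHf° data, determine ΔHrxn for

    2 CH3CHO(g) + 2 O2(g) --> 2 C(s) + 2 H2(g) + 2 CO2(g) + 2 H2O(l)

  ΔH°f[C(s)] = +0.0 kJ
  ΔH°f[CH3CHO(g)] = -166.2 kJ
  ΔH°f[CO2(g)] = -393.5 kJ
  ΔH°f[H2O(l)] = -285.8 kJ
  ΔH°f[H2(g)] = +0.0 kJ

ΔHrxn = -1026.2 kJ

Products: 2·(+0.0) + 2·(+0.0) + 2·(-393.5) + 2·(-285.8) = -1358.6
Reactants: 2·(-166.2) + 2·(+0.0) = -332.4
ΔHrxn = (-1358.6) − (-332.4) = -1026.2 kJ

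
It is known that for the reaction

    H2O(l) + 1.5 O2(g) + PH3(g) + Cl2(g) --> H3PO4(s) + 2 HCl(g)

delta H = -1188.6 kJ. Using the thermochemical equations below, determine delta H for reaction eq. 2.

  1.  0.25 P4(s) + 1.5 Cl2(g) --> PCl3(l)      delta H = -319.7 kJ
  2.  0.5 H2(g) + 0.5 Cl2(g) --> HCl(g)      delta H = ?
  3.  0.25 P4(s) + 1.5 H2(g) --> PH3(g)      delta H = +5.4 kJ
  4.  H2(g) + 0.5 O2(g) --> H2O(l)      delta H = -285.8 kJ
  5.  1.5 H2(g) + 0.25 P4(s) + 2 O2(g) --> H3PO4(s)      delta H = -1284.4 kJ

delta H = -92.3 kJ

eq. 1: not needed.
eq. 2 × 2: contributes 2·x
eq. 3 reversed: -5.4 kJ
eq. 4 reversed: +285.8 kJ
eq. 5 as written: -1284.4 kJ
-1188.6 = (-5.4) + (+285.8) + (-1284.4) + 2·x
x = (-1188.6 − (-1004.0)) / (2) = -92.3 kJ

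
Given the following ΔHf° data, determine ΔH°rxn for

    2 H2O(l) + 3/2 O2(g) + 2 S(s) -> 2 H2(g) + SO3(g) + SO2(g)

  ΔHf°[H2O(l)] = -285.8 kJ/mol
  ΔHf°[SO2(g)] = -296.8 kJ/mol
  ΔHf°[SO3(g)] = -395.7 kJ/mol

ΔH°rxn = -120.9 kJ/mol

ΔH°rxn = Σ nΔHf°(products) − Σ nΔHf°(reactants).
Products: 2·(+0.0) + 1·(-395.7) + 1·(-296.8) = -692.5
Reactants: 2·(-285.8) + 3/2·(+0.0) + 2·(+0.0) = -571.6
ΔH°rxn = (-692.5) − (-571.6) = -120.9 kJ/mol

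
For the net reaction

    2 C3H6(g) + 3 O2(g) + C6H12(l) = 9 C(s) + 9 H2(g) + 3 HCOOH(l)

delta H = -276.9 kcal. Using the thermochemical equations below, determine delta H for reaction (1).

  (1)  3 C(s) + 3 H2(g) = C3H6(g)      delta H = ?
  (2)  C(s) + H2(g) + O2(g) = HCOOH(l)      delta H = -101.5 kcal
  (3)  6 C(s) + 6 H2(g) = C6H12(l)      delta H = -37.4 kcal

(1) reversed and × 2: contributes −2·x
(2) × 3: (3)·(-101.5) = -304.5 kcal
(3) reversed: +37.4 kcal
-276.9 = (-304.5) + (+37.4) − 2·x
x = (-276.9 − (-267.1)) / (-2) = 4.9 kcal

delta H = 4.9 kcal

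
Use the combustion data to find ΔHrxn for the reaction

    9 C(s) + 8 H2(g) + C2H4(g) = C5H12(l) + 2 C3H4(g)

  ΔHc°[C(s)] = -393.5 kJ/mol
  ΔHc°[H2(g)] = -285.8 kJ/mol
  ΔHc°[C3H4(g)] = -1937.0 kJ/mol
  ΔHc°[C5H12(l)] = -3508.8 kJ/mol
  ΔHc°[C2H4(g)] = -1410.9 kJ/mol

Using ΔH = Σ nΔHc°(reactants) − Σ nΔHc°(products):
= [9·(-393.5) + 8·(-285.8) + 1·(-1410.9)] − [1·(-3508.8) + 2·(-1937.0)]
= 144.0 kJ/mol

ΔHrxn = 144.0 kJ/mol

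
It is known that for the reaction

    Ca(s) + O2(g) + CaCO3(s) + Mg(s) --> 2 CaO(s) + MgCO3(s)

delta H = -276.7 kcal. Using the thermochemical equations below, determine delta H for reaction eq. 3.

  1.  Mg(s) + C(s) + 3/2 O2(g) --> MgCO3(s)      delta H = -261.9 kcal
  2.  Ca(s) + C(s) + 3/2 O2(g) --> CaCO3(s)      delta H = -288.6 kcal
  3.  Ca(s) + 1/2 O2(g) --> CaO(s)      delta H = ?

eq. 1 as written: -261.9 kcal
eq. 2 reversed: +288.6 kcal
eq. 3 × 2: contributes 2·x
-276.7 = (-261.9) + (+288.6) + 2·x
x = (-276.7 − (+26.7)) / (2) = -151.7 kcal

delta H = -151.7 kcal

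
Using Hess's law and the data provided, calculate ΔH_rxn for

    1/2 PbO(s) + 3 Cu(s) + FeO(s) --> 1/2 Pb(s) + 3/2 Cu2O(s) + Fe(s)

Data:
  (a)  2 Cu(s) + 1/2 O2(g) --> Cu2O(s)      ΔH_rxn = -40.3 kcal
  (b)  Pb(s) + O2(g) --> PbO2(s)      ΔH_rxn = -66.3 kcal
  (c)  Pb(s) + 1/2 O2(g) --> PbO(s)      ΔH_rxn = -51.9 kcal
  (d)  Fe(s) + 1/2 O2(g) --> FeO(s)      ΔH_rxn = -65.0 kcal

(a) × 3/2: (3/2)·(-40.3) = -60.45 kcal
(b): not needed.
(c) reversed and × 1/2: (-1/2)·(-51.9) = +25.95 kcal
(d) reversed: +65.0 kcal
ΔH_rxn = (-60.45) + (+25.95) + (+65.0) = 30.5 kcal

ΔH_rxn = 30.5 kcal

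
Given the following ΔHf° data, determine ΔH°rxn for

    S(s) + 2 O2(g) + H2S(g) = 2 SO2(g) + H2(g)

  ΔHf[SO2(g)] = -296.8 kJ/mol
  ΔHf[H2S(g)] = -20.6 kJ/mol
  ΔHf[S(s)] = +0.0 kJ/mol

ΔH°rxn = -573.0 kJ/mol

Products: 2·(-296.8) + 1·(+0.0) = -593.6
Reactants: 1·(+0.0) + 2·(+0.0) + 1·(-20.6) = -20.6
ΔH°rxn = (-593.6) − (-20.6) = -573.0 kJ/mol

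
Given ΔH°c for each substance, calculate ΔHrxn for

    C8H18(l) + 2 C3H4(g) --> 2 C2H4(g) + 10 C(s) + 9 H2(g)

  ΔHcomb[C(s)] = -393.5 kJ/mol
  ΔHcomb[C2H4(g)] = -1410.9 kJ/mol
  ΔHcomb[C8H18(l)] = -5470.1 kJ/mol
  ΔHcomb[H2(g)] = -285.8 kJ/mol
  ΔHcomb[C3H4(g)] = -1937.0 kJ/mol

ΔHrxn = -15.1 kJ/mol

Using ΔH = Σ nΔHc°(reactants) − Σ nΔHc°(products):
= [1·(-5470.1) + 2·(-1937.0)] − [2·(-1410.9) + 10·(-393.5) + 9·(-285.8)]
= -15.1 kJ/mol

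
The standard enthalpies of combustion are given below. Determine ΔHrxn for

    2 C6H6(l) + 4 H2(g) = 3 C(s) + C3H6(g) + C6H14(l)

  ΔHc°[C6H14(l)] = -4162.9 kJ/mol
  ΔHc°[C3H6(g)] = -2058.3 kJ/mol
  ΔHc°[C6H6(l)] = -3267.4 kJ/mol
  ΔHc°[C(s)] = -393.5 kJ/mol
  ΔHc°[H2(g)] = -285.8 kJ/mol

With combustion enthalpies, reactants minus products:
= [2·(-3267.4) + 4·(-285.8)] − [3·(-393.5) + 1·(-2058.3) + 1·(-4162.9)]
= -276.3 kJ/mol

ΔHrxn = -276.3 kJ/mol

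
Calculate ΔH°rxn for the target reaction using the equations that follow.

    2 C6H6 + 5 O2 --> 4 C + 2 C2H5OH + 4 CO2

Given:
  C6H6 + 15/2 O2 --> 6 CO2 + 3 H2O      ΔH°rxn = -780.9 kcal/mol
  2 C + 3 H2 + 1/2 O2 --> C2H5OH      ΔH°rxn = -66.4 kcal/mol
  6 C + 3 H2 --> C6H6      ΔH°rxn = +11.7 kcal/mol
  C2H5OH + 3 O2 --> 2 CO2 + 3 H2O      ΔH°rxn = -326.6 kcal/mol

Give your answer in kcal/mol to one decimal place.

equation 1 as written: -780.9 kcal/mol
equation 2 as written: -66.4 kcal/mol
equation 3 reversed: -11.7 kcal/mol
equation 4 reversed: +326.6 kcal/mol
By Hess's law, ΔH°rxn = (-780.9) + (-66.4) + (-11.7) + (+326.6) = -532.4 kcal/mol

ΔH°rxn = -532.4 kcal/mol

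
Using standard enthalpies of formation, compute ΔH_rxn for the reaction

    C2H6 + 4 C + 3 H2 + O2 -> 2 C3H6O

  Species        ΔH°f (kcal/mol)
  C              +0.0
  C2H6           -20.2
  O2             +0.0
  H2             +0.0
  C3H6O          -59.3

ΔH°rxn = Σ nΔHf°(products) − Σ nΔHf°(reactants).
Products: 2·(-59.3) = -118.6
Reactants: 1·(-20.2) + 4·(+0.0) + 3·(+0.0) + 1·(+0.0) = -20.2
ΔH_rxn = (-118.6) − (-20.2) = -98.4 kcal/mol

ΔH_rxn = -98.4 kcal/mol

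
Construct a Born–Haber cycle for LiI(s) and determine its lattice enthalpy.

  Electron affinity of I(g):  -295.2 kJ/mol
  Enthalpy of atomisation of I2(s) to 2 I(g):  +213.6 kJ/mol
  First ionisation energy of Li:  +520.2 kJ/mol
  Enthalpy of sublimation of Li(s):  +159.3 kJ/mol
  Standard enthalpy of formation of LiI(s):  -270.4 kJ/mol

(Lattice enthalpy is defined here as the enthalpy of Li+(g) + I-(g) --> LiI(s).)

U = -761.5 kJ/mol

ΔHf° = 1·ΔHsub + 1·(ΣIE) + 1/2·D(I2) + 1·EA + U
-270.4 = 1·(+159.3) + 1·(+520.2) + 1/2·(+213.6) + 1·(-295.2) + U
U = -270.4 − (+491.1) = -761.5 kJ/mol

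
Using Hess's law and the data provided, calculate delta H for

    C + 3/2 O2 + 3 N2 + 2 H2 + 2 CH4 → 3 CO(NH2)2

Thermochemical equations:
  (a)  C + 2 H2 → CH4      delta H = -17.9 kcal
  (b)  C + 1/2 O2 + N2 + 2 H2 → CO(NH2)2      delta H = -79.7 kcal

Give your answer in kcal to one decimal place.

delta H = -203.3 kcal

(a) reversed and × 2: (-2)·(-17.9) = +35.8 kcal
(b) × 3: (3)·(-79.7) = -239.1 kcal
Combining the equations, delta H = (-2)·(-17.9) + (3)·(-79.7) = -203.3 kcal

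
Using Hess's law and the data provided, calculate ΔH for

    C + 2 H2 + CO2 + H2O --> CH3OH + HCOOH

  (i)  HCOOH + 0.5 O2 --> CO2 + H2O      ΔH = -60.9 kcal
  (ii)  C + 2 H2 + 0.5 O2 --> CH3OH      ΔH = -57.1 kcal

ΔH = 3.8 kcal

(i) reversed: +60.9 kcal
(ii) as written: -57.1 kcal
Combining the equations, ΔH = (-1)·(-60.9) + (1)·(-57.1) = 3.8 kcal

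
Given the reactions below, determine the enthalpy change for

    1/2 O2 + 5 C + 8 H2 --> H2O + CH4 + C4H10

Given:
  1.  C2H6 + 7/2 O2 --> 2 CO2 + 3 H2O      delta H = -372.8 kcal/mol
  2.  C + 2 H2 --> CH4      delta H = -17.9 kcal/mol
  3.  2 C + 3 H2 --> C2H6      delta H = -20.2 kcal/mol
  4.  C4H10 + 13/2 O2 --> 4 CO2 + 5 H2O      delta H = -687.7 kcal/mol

delta H = -116.2 kcal/mol

eq. 1 × 2: (2)·(-372.8) = -745.6 kcal/mol
eq. 2 as written (CH4 already on the product side): -17.9 kcal/mol
eq. 3 × 2: (2)·(-20.2) = -40.4 kcal/mol
eq. 4 reversed (reverse to put C4H10 on the product side): +687.7 kcal/mol
delta H = (2)·(-372.8) + (1)·(-17.9) + (2)·(-20.2) + (-1)·(-687.7) = -116.2 kcal/mol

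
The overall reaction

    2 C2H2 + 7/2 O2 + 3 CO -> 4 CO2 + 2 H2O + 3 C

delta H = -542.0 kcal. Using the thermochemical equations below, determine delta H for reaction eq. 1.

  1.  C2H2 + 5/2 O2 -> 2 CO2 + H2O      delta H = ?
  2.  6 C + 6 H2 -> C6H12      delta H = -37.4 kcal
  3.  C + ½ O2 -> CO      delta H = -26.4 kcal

delta H = -310.6 kcal

eq. 1 × 2 (×2 to match 2 C2H2 in the target): contributes 2·x
eq. 2: not needed (H2 appears nowhere else).
eq. 3 reversed and × 3 (reverse to put CO on the reactant side; ×3 to match 3 CO in the target): (-3)·(-26.4) = +79.2 kcal
-542.0 = (+79.2) + 2·x
x = (-542.0 − (+79.2)) / (2) = -310.6 kcal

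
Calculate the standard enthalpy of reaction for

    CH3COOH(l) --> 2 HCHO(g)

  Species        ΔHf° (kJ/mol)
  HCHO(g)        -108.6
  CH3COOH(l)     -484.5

ΔH° = 267.3 kJ/mol

Products: 2·(-108.6) = -217.2
Reactants: 1·(-484.5) = -484.5
ΔH° = (-217.2) − (-484.5) = 267.3 kJ/mol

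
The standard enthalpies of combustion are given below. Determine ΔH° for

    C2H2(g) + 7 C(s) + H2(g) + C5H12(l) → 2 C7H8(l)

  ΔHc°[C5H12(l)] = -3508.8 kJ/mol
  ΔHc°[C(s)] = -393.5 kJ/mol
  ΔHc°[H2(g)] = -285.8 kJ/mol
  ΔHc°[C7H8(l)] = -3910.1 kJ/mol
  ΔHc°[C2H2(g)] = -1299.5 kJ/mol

ΔH° = -28.4 kJ/mol

Using ΔH = Σ nΔHc°(reactants) − Σ nΔHc°(products):
= [1·(-1299.5) + 7·(-393.5) + 1·(-285.8) + 1·(-3508.8)] − [2·(-3910.1)]
= -28.4 kJ/mol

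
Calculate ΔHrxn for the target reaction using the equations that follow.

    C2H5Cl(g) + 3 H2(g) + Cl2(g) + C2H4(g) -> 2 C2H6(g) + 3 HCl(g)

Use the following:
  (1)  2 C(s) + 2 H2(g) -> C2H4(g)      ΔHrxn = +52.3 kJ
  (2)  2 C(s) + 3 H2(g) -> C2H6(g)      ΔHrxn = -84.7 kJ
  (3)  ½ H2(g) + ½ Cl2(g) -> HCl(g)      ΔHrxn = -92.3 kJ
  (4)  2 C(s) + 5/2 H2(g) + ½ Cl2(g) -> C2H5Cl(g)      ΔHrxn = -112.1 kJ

(1) reversed: -52.3 kJ
(2) × 2: (2)·(-84.7) = -169.4 kJ
(3) × 3: (3)·(-92.3) = -276.9 kJ
(4) reversed: +112.1 kJ
Combining the equations, ΔHrxn = (-1)·(+52.3) + (2)·(-84.7) + (3)·(-92.3) + (-1)·(-112.1) = -386.5 kJ

ΔHrxn = -386.5 kJ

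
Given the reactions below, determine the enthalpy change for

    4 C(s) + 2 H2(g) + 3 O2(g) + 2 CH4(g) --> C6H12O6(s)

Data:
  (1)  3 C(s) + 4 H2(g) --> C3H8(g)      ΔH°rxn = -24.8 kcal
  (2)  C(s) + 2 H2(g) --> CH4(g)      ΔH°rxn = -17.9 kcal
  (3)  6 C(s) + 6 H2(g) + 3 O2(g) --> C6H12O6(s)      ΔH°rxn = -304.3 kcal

(1): not needed.
(2) reversed and × 2: (-2)·(-17.9) = +35.8 kcal
(3) as written: -304.3 kcal
Summing the manipulated equations, ΔH°rxn = (+35.8) + (-304.3) = -268.5 kcal

ΔH°rxn = -268.5 kcal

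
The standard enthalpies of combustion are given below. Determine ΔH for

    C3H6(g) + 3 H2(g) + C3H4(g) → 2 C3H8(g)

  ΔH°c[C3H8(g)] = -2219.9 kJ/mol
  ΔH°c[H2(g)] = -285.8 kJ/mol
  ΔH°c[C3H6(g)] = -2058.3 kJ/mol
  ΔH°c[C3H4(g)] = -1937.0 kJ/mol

With combustion enthalpies, reactants minus products:
= [1·(-2058.3) + 3·(-285.8) + 1·(-1937.0)] − [2·(-2219.9)]
= -412.9 kJ/mol

ΔH = -412.9 kJ/mol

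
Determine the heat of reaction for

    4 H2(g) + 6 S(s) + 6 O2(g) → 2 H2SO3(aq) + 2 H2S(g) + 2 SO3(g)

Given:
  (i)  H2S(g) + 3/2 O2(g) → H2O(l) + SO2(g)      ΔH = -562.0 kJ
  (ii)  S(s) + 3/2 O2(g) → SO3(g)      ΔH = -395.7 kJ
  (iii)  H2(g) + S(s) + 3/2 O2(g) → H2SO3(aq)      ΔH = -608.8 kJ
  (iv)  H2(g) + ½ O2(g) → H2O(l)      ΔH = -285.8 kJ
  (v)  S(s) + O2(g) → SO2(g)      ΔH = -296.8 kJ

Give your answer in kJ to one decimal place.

(i) reversed and × 2 (reverse to put H2S(g) on the product side; ×2 to match 2 H2S(g) in the target): (-2)·(-562.0) = +1124.0 kJ
(ii) × 2 (scale by 2 for the 2 SO3(g)): (2)·(-395.7) = -791.4 kJ
(iii) × 2 (scale by 2 for the 2 H2SO3(aq)): (2)·(-608.8) = -1217.6 kJ
(iv) × 2: (2)·(-285.8) = -571.6 kJ
(v) × 2: (2)·(-296.8) = -593.6 kJ
ΔH = (+1124.0) + (-791.4) + (-1217.6) + (-571.6) + (-593.6) = -2050.2 kJ

ΔH = -2050.2 kJ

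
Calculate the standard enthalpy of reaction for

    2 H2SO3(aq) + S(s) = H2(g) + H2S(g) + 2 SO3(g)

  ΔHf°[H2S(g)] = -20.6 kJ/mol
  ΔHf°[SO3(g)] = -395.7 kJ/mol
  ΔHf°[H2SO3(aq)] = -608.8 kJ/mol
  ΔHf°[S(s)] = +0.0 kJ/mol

ΔH°rxn = Σ nΔHf°(products) − Σ nΔHf°(reactants).
Products: 1·(+0.0) + 1·(-20.6) + 2·(-395.7) = -812.0
Reactants: 2·(-608.8) + 1·(+0.0) = -1217.6
ΔH_rxn = (-812.0) − (-1217.6) = 405.6 kJ/mol

ΔH_rxn = 405.6 kJ/mol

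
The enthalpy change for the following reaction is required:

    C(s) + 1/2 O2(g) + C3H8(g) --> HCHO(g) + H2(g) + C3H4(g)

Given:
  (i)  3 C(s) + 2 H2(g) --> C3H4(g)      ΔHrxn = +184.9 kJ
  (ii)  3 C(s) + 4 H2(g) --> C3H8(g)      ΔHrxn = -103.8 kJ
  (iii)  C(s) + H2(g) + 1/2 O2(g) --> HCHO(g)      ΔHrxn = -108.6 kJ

(i) as written (C3H4(g) already on the product side): +184.9 kJ
(ii) reversed (reverse to put C3H8(g) on the reactant side): +103.8 kJ
(iii) as written (HCHO(g) already on the product side): -108.6 kJ
Combining the equations, ΔHrxn = (1)·(+184.9) + (-1)·(-103.8) + (1)·(-108.6) = 180.1 kJ

ΔHrxn = 180.1 kJ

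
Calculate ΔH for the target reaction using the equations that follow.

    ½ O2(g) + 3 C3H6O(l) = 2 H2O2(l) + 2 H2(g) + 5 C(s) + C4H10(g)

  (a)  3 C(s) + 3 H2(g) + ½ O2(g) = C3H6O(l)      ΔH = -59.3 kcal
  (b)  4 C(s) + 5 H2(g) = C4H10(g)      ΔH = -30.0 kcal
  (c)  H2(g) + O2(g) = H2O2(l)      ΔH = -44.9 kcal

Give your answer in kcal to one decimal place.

ΔH = 58.1 kcal

(a) reversed and × 3: (-3)·(-59.3) = +177.9 kcal
(b) as written: -30.0 kcal
(c) × 2: (2)·(-44.9) = -89.8 kcal
ΔH = (+177.9) + (-30.0) + (-89.8) = 58.1 kcal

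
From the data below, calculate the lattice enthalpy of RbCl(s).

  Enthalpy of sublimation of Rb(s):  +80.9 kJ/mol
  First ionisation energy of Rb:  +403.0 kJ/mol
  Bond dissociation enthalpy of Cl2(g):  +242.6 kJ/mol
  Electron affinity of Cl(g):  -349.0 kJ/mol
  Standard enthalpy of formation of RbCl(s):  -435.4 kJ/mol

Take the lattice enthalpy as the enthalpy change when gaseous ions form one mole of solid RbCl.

ΔHf° = 1·ΔHsub + 1·(ΣIE) + 1/2·D(Cl2) + 1·EA + U
-435.4 = 1·(+80.9) + 1·(+403.0) + 1/2·(+242.6) + 1·(-349.0) + U
U = -435.4 − (+256.2) = -691.6 kJ/mol

U = -691.6 kJ/mol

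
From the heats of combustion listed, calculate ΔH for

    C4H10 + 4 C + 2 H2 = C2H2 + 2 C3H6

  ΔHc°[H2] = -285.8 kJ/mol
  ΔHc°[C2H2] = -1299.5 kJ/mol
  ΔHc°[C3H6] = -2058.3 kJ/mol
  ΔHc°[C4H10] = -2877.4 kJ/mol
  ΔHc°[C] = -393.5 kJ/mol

Using ΔH = Σ nΔHc°(reactants) − Σ nΔHc°(products):
= [1·(-2877.4) + 4·(-393.5) + 2·(-285.8)] − [1·(-1299.5) + 2·(-2058.3)]
= 393.1 kJ/mol

ΔH = 393.1 kJ/mol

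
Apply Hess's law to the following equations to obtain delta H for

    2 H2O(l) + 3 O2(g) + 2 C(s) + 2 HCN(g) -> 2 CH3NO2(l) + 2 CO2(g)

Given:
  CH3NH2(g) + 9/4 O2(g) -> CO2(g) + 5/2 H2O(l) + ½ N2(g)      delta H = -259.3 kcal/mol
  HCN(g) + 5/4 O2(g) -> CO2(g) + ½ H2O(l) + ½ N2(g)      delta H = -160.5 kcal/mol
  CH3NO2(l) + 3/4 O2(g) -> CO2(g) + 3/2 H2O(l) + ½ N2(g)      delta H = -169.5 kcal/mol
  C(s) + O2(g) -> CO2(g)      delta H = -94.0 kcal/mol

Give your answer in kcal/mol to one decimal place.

delta H = -170.0 kcal/mol

equation 1: not needed.
equation 2 × 2: (2)·(-160.5) = -321.0 kcal/mol
equation 3 reversed and × 2: (-2)·(-169.5) = +339.0 kcal/mol
equation 4 × 2: (2)·(-94.0) = -188.0 kcal/mol
delta H = (2)·(-160.5) + (-2)·(-169.5) + (2)·(-94.0) = -170.0 kcal/mol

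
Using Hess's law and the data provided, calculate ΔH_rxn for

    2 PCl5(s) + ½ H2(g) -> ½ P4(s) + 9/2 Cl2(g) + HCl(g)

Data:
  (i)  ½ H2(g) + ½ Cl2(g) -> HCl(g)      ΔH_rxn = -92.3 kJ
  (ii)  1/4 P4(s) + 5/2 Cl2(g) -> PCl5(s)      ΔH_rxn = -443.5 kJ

ΔH_rxn = 794.7 kJ

(i) as written (HCl(g) already on the product side): -92.3 kJ
(ii) reversed and × 2 (reverse to put PCl5(s) on the reactant side; scale by 2 for the 2 PCl5(s)): (-2)·(-443.5) = +887.0 kJ
ΔH_rxn = (1)·(-92.3) + (-2)·(-443.5) = 794.7 kJ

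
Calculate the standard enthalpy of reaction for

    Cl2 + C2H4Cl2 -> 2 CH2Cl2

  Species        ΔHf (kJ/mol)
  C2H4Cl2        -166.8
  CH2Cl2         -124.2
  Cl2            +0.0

ΔH_rxn = -81.6 kJ/mol

ΔH°rxn = Σ nΔHf°(products) − Σ nΔHf°(reactants).
Products: 2·(-124.2) = -248.4
Reactants: 1·(+0.0) + 1·(-166.8) = -166.8
ΔH_rxn = (-248.4) − (-166.8) = -81.6 kJ/mol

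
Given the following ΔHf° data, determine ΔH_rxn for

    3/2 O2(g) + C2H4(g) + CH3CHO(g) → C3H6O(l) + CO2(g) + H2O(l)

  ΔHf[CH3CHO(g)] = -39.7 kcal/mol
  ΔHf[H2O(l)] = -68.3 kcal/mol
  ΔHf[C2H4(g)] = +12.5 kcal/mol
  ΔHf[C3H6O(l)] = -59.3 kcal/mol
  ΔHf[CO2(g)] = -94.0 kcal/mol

Products: 1·(-59.3) + 1·(-94.0) + 1·(-68.3) = -221.6
Reactants: 3/2·(+0.0) + 1·(+12.5) + 1·(-39.7) = -27.2
ΔH_rxn = (-221.6) − (-27.2) = -194.4 kcal/mol

ΔH_rxn = -194.4 kcal/mol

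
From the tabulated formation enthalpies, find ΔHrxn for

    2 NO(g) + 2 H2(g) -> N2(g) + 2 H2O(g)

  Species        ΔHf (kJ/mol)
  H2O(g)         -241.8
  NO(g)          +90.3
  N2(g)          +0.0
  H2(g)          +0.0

ΔHrxn = -664.2 kJ/mol

Products: 1·(+0.0) + 2·(-241.8) = -483.6
Reactants: 2·(+90.3) + 2·(+0.0) = +180.6
ΔHrxn = (-483.6) − (+180.6) = -664.2 kJ/mol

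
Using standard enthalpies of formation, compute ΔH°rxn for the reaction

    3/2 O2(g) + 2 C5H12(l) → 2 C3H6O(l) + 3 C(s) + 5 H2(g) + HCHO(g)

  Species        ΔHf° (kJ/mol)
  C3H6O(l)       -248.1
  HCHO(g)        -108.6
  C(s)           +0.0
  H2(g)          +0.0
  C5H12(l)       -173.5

ΔH°rxn = -257.8 kJ/mol

Products: 2·(-248.1) + 3·(+0.0) + 5·(+0.0) + 1·(-108.6) = -604.8
Reactants: 3/2·(+0.0) + 2·(-173.5) = -347.0
ΔH°rxn = (-604.8) − (-347.0) = -257.8 kJ/mol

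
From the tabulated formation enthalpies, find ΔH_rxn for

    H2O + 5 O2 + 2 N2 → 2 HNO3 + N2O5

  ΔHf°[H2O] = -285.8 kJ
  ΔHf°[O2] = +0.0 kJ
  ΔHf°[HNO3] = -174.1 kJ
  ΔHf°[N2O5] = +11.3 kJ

Products: 2·(-174.1) + 1·(+11.3) = -336.9
Reactants: 1·(-285.8) + 5·(+0.0) + 2·(+0.0) = -285.8
ΔH_rxn = (-336.9) − (-285.8) = -51.1 kJ

ΔH_rxn = -51.1 kJ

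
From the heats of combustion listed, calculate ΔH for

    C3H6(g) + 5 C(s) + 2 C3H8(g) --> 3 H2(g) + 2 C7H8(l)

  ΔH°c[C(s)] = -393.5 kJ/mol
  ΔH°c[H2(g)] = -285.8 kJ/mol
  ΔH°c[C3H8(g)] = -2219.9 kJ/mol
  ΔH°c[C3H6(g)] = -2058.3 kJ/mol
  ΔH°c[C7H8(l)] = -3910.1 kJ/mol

ΔH = 212.0 kJ/mol

With combustion enthalpies, reactants minus products:
= [1·(-2058.3) + 5·(-393.5) + 2·(-2219.9)] − [3·(-285.8) + 2·(-3910.1)]
= 212.0 kJ/mol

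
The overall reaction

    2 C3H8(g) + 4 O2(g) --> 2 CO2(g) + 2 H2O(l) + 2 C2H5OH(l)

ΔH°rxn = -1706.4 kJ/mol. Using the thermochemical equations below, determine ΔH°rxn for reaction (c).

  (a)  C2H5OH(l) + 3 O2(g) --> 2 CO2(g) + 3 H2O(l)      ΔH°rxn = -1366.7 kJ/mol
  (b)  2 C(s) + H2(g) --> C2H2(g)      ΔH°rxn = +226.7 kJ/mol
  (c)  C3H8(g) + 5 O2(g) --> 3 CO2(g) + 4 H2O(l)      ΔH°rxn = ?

ΔH°rxn = -2219.9 kJ/mol

(a) reversed and × 2 (C2H5OH(l) must end up as a product; ×2 to match 2 C2H5OH(l) in the target): (-2)·(-1366.7) = +2733.4 kJ/mol
(b): not needed (H2(g) appears nowhere else).
(c) × 2 (scale by 2 for the 2 C3H8(g)): contributes 2·x
-1706.4 = (+2733.4) + 2·x
x = (-1706.4 − (+2733.4)) / (2) = -2219.9 kJ/mol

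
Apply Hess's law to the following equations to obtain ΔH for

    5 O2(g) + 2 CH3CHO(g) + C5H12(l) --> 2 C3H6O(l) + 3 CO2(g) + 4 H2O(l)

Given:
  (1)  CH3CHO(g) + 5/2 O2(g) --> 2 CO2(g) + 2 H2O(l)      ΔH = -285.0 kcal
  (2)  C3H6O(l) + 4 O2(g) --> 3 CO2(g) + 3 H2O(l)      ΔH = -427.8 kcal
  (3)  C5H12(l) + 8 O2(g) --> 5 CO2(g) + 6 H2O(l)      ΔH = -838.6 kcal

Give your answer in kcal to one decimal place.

ΔH = -553.0 kcal

(1) × 2: (2)·(-285.0) = -570.0 kcal
(2) reversed and × 2: (-2)·(-427.8) = +855.6 kcal
(3) as written: -838.6 kcal
ΔH = (-570.0) + (+855.6) + (-838.6) = -553.0 kcal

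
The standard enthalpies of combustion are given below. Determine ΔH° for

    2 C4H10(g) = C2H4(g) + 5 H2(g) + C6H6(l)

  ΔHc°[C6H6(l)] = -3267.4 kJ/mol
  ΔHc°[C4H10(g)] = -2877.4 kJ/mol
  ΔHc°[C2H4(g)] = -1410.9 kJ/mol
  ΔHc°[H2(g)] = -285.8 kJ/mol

With combustion enthalpies, reactants minus products:
= [2·(-2877.4)] − [1·(-1410.9) + 5·(-285.8) + 1·(-3267.4)]
= 352.5 kJ/mol

ΔH° = 352.5 kJ/mol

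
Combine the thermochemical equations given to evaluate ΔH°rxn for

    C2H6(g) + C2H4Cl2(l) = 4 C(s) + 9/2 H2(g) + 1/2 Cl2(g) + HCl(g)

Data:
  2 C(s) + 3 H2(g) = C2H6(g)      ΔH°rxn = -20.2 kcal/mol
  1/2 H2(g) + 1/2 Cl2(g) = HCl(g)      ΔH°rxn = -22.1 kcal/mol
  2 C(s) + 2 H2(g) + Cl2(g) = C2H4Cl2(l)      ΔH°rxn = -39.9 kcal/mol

equation 1 reversed: +20.2 kcal/mol
equation 2 as written: -22.1 kcal/mol
equation 3 reversed: +39.9 kcal/mol
ΔH°rxn = (+20.2) + (-22.1) + (+39.9) = 38.0 kcal/mol

ΔH°rxn = 38.0 kcal/mol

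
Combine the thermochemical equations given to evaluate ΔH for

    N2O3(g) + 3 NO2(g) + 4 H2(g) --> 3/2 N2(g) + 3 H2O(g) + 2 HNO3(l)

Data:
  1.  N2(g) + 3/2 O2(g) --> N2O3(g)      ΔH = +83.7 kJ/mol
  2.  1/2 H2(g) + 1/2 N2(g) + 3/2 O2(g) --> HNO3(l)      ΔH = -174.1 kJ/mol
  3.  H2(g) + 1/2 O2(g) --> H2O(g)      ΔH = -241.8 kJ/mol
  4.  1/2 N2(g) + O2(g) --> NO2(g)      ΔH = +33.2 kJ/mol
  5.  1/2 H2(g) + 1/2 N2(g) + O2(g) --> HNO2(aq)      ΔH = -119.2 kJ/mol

ΔH = -1256.9 kJ/mol

eq. 1 reversed (N2O3(g) must end up as a reactant): -83.7 kJ/mol
eq. 2 × 2 (scale by 2 for the 2 HNO3(l)): (2)·(-174.1) = -348.2 kJ/mol
eq. 3 × 3 (scale by 3 for the 3 H2O(g)): (3)·(-241.8) = -725.4 kJ/mol
eq. 4 reversed and × 3 (reverse to put NO2(g) on the reactant side; ×3 to match 3 NO2(g) in the target): (-3)·(+33.2) = -99.6 kJ/mol
eq. 5: not needed (HNO2(aq) appears nowhere else).
By Hess's law, ΔH = (-83.7) + (-348.2) + (-725.4) + (-99.6) = -1256.9 kJ/mol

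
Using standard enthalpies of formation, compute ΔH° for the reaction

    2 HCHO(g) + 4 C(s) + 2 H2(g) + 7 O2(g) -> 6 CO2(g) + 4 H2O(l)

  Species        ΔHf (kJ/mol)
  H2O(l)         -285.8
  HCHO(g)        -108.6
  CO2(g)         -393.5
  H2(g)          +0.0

ΔH° = -3287.0 kJ/mol

ΔH°rxn = Σ nΔHf°(products) − Σ nΔHf°(reactants).
Products: 6·(-393.5) + 4·(-285.8) = -3504.2
Reactants: 2·(-108.6) + 4·(+0.0) + 2·(+0.0) + 7·(+0.0) = -217.2
ΔH° = (-3504.2) − (-217.2) = -3287.0 kJ/mol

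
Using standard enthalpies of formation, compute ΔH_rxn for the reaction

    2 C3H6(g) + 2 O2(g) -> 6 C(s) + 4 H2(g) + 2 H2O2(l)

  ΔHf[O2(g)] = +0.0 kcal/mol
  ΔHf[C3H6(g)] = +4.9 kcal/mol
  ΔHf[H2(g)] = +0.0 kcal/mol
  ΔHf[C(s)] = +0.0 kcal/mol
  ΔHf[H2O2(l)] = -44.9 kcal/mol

Products: 6·(+0.0) + 4·(+0.0) + 2·(-44.9) = -89.8
Reactants: 2·(+4.9) + 2·(+0.0) = +9.8
ΔH_rxn = (-89.8) − (+9.8) = -99.6 kcal/mol

ΔH_rxn = -99.6 kcal/mol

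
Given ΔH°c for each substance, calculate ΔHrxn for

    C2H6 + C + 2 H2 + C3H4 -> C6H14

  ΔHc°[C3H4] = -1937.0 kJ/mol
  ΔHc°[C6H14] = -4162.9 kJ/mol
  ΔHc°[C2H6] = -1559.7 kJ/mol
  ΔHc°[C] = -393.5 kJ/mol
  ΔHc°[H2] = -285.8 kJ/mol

ΔHrxn = -298.9 kJ/mol

Using ΔH = Σ nΔHc°(reactants) − Σ nΔHc°(products):
= [1·(-1559.7) + 1·(-393.5) + 2·(-285.8) + 1·(-1937.0)] − [1·(-4162.9)]
= -298.9 kJ/mol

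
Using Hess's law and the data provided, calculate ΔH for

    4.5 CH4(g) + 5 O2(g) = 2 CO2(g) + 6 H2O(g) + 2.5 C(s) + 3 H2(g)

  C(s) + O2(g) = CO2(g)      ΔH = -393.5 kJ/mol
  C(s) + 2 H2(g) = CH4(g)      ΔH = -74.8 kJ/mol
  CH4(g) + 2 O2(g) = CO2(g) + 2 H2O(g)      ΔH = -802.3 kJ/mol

ΔH = -1901.2 kJ/mol

equation 1 reversed: +393.5 kJ/mol
equation 2 reversed and × 3/2 (H2(g) must end up as a product; ×3/2 to match 3 H2(g) in the target): (-3/2)·(-74.8) = +112.2 kJ/mol
equation 3 × 3 (scale by 3 for the 6 H2O(g)): (3)·(-802.3) = -2406.9 kJ/mol
Combining the equations, ΔH = (+393.5) + (+112.2) + (-2406.9) = -1901.2 kJ/mol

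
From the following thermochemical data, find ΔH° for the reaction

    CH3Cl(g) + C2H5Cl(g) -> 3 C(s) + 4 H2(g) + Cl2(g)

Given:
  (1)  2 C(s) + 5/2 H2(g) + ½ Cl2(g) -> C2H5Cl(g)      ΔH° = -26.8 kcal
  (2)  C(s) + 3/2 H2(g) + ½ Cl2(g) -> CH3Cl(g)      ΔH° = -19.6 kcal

(1) reversed (reverse to put C2H5Cl(g) on the reactant side): +26.8 kcal
(2) reversed (reverse to put CH3Cl(g) on the reactant side): +19.6 kcal
Summing the manipulated equations, ΔH° = (+26.8) + (+19.6) = 46.4 kcal

ΔH° = 46.4 kcal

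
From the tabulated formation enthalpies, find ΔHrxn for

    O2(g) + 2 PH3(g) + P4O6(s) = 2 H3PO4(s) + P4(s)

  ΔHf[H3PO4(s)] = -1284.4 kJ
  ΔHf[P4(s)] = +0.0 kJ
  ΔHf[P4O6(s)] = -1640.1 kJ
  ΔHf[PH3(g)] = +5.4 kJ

ΔHrxn = -939.5 kJ

Products: 2·(-1284.4) + 1·(+0.0) = -2568.8
Reactants: 1·(+0.0) + 2·(+5.4) + 1·(-1640.1) = -1629.3
ΔHrxn = (-2568.8) − (-1629.3) = -939.5 kJ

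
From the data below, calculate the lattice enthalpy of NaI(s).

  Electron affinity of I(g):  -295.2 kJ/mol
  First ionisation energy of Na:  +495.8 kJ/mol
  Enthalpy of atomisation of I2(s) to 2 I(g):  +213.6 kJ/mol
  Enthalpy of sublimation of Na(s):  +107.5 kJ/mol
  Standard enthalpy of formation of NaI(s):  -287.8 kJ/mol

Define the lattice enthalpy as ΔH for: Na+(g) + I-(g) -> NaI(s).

U = -702.7 kJ/mol

ΔHf° = 1·ΔHsub + 1·(ΣIE) + 1/2·D(I2) + 1·EA + U
-287.8 = 1·(+107.5) + 1·(+495.8) + 1/2·(+213.6) + 1·(-295.2) + U
U = -287.8 − (+414.9) = -702.7 kJ/mol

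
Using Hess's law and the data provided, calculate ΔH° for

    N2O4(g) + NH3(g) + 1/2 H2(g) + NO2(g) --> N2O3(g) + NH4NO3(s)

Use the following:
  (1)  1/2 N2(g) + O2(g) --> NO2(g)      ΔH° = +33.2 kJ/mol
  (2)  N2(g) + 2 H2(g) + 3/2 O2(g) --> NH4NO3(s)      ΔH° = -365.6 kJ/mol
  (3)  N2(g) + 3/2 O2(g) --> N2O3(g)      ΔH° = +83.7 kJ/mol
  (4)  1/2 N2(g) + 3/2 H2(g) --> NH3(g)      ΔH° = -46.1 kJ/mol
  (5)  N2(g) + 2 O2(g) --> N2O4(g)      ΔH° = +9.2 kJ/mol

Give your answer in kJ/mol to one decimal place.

(1) reversed: -33.2 kJ/mol
(2) as written: -365.6 kJ/mol
(3) as written: +83.7 kJ/mol
(4) reversed: +46.1 kJ/mol
(5) reversed: -9.2 kJ/mol
ΔH° = (-1)·(+33.2) + (1)·(-365.6) + (1)·(+83.7) + (-1)·(-46.1) + (-1)·(+9.2) = -278.2 kJ/mol

ΔH° = -278.2 kJ/mol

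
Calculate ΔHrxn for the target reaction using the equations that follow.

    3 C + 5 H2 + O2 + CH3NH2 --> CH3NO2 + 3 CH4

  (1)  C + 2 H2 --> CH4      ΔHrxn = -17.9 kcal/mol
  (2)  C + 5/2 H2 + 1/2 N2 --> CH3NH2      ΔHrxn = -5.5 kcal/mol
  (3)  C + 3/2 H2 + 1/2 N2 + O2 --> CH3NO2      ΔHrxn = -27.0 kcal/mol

ΔHrxn = -75.2 kcal/mol

(1) × 3 (scale by 3 for the 3 CH4): (3)·(-17.9) = -53.7 kcal/mol
(2) reversed (CH3NH2 must end up as a reactant): +5.5 kcal/mol
(3) as written (CH3NO2 already on the product side): -27.0 kcal/mol
Combining the equations, ΔHrxn = (3)·(-17.9) + (-1)·(-5.5) + (1)·(-27.0) = -75.2 kcal/mol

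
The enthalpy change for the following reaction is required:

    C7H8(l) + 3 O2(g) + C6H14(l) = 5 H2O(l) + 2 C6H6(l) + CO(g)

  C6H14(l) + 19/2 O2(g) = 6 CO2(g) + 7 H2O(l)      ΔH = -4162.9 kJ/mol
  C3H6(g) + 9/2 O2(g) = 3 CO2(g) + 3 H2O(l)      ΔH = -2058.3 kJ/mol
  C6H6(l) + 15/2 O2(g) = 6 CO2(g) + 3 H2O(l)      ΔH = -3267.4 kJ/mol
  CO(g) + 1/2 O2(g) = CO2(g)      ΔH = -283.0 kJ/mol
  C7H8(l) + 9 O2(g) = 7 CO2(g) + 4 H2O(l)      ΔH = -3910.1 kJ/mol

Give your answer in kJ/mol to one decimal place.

equation 1 as written (C6H14(l) already on the reactant side): -4162.9 kJ/mol
equation 2: not needed (C3H6(g) appears nowhere else).
equation 3 reversed and × 2 (reverse to put C6H6(l) on the product side; scale by 2 for the 2 C6H6(l)): (-2)·(-3267.4) = +6534.8 kJ/mol
equation 4 reversed (CO(g) must end up as a product): +283.0 kJ/mol
equation 5 as written (C7H8(l) already on the reactant side): -3910.1 kJ/mol
By Hess's law, ΔH = (1)·(-4162.9) + (-2)·(-3267.4) + (-1)·(-283.0) + (1)·(-3910.1) = -1255.2 kJ/mol

ΔH = -1255.2 kJ/mol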